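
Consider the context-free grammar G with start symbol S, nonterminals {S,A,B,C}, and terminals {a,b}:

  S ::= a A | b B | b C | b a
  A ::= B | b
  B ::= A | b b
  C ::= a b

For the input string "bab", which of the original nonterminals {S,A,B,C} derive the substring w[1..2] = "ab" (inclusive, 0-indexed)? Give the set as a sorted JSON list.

Convert to CNF:
  S -> T0 B | T0 C | T0 T1 | T1 A
  A -> T0 T0 | b
  B -> T0 T0 | b
  C -> T1 T0
  T0 -> b
  T1 -> a

CYK fill — only the sub-triangle for w[1..2]:
  [1..1]={T1}  "a"  orig:{}
  [2..2]={A,B,T0}  "b"  orig:{A,B}
  [1..2]={C,S}  "ab"

Original NTs in T[1,2] deriving "ab": ["C", "S"]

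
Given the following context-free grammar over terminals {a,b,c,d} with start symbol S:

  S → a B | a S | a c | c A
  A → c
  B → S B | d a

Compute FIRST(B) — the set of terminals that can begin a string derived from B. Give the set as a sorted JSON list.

FIRST iteration:
pass 1:
  A via A→c: +{c}
  B via B→d a: +{d}
  S via S→a B: +{a}
  S via S→c A: +{c}
  FIRST[S]={a,c}  FIRST[A]={c}  FIRST[B]={d}
pass 2:
  B via B→S B: +{a,c}
  FIRST[S]={a,c}  FIRST[A]={c}  FIRST[B]={a,c,d}
pass 3: done
  FIRST[S]={a,c}  FIRST[A]={c}  FIRST[B]={a,c,d}

FIRST(B) = ["a", "c", "d"]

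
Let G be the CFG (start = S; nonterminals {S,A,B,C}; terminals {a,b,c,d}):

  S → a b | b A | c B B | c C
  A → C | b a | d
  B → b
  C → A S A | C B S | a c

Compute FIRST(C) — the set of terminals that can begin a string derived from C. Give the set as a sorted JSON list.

FIRST iteration:
iter 1:
  A via A→b a: +{b}
  A via A→d: +{d}
  B via B→b: +{b}
  C via C→A S A: +{b,d}
  C via C→a c: +{a}
  S via S→a b: +{a}
  S via S→b A: +{b}
  S via S→c B B: +{c}
  FIRST[S]={a,b,c}  FIRST[A]={b,d}  FIRST[B]={b}  FIRST[C]={a,b,d}
iter 2:
  A via A→C: +{a}
  FIRST[S]={a,b,c}  FIRST[A]={a,b,d}  FIRST[B]={b}  FIRST[C]={a,b,d}
iter 3: done
  FIRST[S]={a,b,c}  FIRST[A]={a,b,d}  FIRST[B]={b}  FIRST[C]={a,b,d}

FIRST(C) = ["a", "b", "d"]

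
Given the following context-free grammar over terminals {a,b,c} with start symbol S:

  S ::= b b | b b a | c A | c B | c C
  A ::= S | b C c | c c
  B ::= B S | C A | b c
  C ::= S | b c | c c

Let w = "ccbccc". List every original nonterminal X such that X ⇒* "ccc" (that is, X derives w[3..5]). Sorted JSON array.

Convert to CNF:
  S -> T0 T0 | T0 X6 | T1 A | T1 B | T1 C
  A -> T0 T0 | T0 X3 | T0 X4 | T1 A | T1 B | T1 C | T1 T1
  B -> B S | C A | T0 T1
  C -> T0 T0 | T0 T1 | T0 X5 | T1 A | T1 B | T1 C | T1 T1
  T0 -> b
  T1 -> c
  T2 -> a
  X3 -> C T1
  X4 -> T0 T2
  X5 -> T0 T2
  X6 -> T0 T2

CYK fill (cells [i..j] with 3 ≤ i ≤ j ≤ 5 only):
  cell(3,3) c: {T1}  orig:{}
  cell(4,4) c: {T1}  orig:{}
  cell(5,5) c: {T1}  orig:{}
  cell(3,4) cc: {A,C}
  cell(4,5) cc: {A,C}
  cell(3,5) ccc: {A,C,S,X3}  orig:{A,C,S}

Original NTs in T[3,5] deriving "ccc": ["A", "C", "S"]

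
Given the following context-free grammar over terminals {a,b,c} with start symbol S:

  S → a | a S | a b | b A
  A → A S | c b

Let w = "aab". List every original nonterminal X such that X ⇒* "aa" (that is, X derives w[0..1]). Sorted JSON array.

Convert to CNF:
  S -> T1 A | T2 S | T2 T1 | a
  A -> A S | T0 T1
  T0 -> c
  T1 -> b
  T2 -> a

Fill CYK table bottom-up, restricted to cells inside w[0..1]:
  [0..0]={S,T2}  "a"  orig:{S}
  [1..1]={S,T2}  "a"  orig:{S}
  [0..1]={S}  "aa"

Original NTs in T[0,1] deriving "aa": ["S"]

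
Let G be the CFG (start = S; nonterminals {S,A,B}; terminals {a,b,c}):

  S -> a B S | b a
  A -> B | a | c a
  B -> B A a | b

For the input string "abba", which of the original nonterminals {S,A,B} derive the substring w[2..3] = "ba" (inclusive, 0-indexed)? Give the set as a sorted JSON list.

Convert to CNF:
  S -> T0 X5 | T2 T0
  A -> B X3 | T1 T0 | a | b
  B -> B X4 | b
  T0 -> a
  T1 -> c
  T2 -> b
  X3 -> A T0
  X4 -> A T0
  X5 -> B S

CYK table (by increasing span), restricted to cells inside w[2..3]:
  [2..2]={A,B,T2}  "b"  orig:{A,B}
  [3..3]={A,T0}  "a"  orig:{A}
  [2..3]={S,X3,X4}  "ba"  orig:{S}

Original NTs in T[2,3] deriving "ba": ["S"]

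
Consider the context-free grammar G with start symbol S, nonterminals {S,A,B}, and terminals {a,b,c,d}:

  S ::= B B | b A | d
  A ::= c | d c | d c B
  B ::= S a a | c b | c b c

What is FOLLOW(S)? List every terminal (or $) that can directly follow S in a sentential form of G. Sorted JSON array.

Compute FIRST by fixpoint:
pass 1:
  A via A→c: +{c}
  A via A→d c: +{d}
  B via B→c b: +{c}
  S via S→B B: +{c}
  S via S→b A: +{b}
  S via S→d: +{d}
  FIRST[S]={b,c,d}  FIRST[A]={c,d}  FIRST[B]={c}
pass 2:
  B via B→S a a: +{b,d}
  FIRST[S]={b,c,d}  FIRST[A]={c,d}  FIRST[B]={b,c,d}
pass 3: done
  FIRST[S]={b,c,d}  FIRST[A]={c,d}  FIRST[B]={b,c,d}

Compute FOLLOW by fixpoint:
seed FOLLOW(S) with $
pass 1:
  B→S a a: FOLLOW(S) ⊇ FIRST(a) = {a}; new: +{a}
  S→B B: FOLLOW(B) ⊇ FIRST(B) = {b,c,d}; new: +{b,c,d}
  S→B B: FOLLOW(B) ⊇ FOLLOW(S) ⊇ {$,a}; new: +{$,a}
  S→b A: FOLLOW(A) ⊇ FOLLOW(S) ⊇ {$,a}; new: +{$,a}
  FOLLOW[S]={$,a}  FOLLOW[A]={$,a}  FOLLOW[B]={$,a,b,c,d}
pass 2: — fixpoint
  FOLLOW[S]={$,a}  FOLLOW[A]={$,a}  FOLLOW[B]={$,a,b,c,d}

FOLLOW(S) = ["$", "a"]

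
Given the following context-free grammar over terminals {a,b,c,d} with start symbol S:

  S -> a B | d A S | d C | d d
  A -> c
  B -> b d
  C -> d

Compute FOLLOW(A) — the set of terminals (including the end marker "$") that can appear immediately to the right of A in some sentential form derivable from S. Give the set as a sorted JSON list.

FIRST iteration:
pass 1:
  A via A→c: +{c}
  B via B→b d: +{b}
  C via C→d: +{d}
  S via S→a B: +{a}
  S via S→d A S: +{d}
  FIRST[S]={a,d}  FIRST[A]={c}  FIRST[B]={b}  FIRST[C]={d}
pass 2: (stable)
  FIRST[S]={a,d}  FIRST[A]={c}  FIRST[B]={b}  FIRST[C]={d}

FOLLOW sets:
initialize: $ ∈ FOLLOW(S)
[1]
  S→a B: FOLLOW(B) ⊇ FOLLOW(S) ⊇ {$}; new: +{$}
  S→d A S: FOLLOW(A) ⊇ FIRST(S) = {a,d}; new: +{a,d}
  S→d C: FOLLOW(C) ⊇ FOLLOW(S) ⊇ {$}; new: +{$}
  FOLLOW[S]={$}  FOLLOW[A]={a,d}  FOLLOW[B]={$}  FOLLOW[C]={$}
[2] (stable)
  FOLLOW[S]={$}  FOLLOW[A]={a,d}  FOLLOW[B]={$}  FOLLOW[C]={$}

FOLLOW(A) = ["a", "d"]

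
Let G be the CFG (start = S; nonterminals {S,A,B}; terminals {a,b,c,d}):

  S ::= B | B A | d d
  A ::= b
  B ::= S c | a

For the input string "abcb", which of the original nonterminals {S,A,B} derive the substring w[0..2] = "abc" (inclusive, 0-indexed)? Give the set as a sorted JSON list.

CNF form of G:
  S -> B A | S T0 | T1 T1 | a
  A -> b
  B -> S T0 | a
  T0 -> c
  T1 -> d

Fill CYK table bottom-up (cells [i..j] with 0 ≤ i ≤ j ≤ 2 only):
  cell(0,0) a: {B,S}
  cell(1,1) b: {A}
  cell(2,2) c: {T0}  orig:{}
  cell(0,1) ab: {S}
  cell(1,2) bc: ∅
  cell(0,2) abc: {B,S}

Original NTs in T[0,2] deriving "abc": ["B", "S"]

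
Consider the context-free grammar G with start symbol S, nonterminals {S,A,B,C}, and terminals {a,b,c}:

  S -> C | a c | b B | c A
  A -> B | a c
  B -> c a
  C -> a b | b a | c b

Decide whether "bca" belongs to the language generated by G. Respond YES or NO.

Convert to CNF:
  S -> T0 T1 | T0 T2 | T1 A | T1 T2 | T2 B | T2 T0
  A -> T0 T1 | T1 T0
  B -> T1 T0
  C -> T0 T2 | T1 T2 | T2 T0
  T0 -> a
  T1 -> c
  T2 -> b

CYK fill:
  T[0,0] 'b' = {T2}  orig:{}
  T[1,1] 'c' = {T1}  orig:{}
  T[2,2] 'a' = {T0}  orig:{}
  T[0,1] 'bc' = ∅
  T[1,2] 'ca' = {A,B}
  T[0,2] 'bca' = {S}

S ∈ T[0,2] ⇒ YES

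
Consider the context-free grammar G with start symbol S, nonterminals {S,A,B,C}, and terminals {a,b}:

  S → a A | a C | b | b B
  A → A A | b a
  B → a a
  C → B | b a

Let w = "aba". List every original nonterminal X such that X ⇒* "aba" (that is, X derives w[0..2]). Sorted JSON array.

CNF form of G:
  S -> T0 B | T1 A | T1 C | b
  A -> A A | T0 T1
  B -> T1 T1
  C -> T0 T1 | T1 T1
  T0 -> b
  T1 -> a

Fill CYK table bottom-up — only the sub-triangle for w[0..2]:
  cell(0,0) a: {T1}  orig:{}
  cell(1,1) b: {S,T0}  orig:{S}
  cell(2,2) a: {T1}  orig:{}
  cell(0,1) ab: ∅
  cell(1,2) ba: {A,C}
  cell(0,2) aba: {S}

Original NTs in T[0,2] deriving "aba": ["S"]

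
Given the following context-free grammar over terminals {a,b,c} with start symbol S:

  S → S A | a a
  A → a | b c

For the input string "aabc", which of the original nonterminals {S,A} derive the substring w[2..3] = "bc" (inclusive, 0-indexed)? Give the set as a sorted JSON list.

CNF form of G:
  S -> S A | T2 T2
  A -> T0 T1 | a
  T0 -> b
  T1 -> c
  T2 -> a

CYK table (by increasing span) (cells [i..j] with 2 ≤ i ≤ j ≤ 3 only):
  [2..2]={T0}  "b"  orig:{}
  [3..3]={T1}  "c"  orig:{}
  [2..3]={A}  "bc"

Original NTs in T[2,3] deriving "bc": ["A"]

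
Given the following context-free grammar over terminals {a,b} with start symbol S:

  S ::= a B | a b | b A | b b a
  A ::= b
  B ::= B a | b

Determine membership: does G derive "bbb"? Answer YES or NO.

Convert to CNF:
  S -> T0 B | T0 T1 | T1 A | T1 X2
  A -> b
  B -> B T0 | b
  T0 -> a
  T1 -> b
  X2 -> T1 T0

CYK table (by increasing span):
  cell(0,0) b: {A,B,T1}  orig:{A,B}
  cell(1,1) b: {A,B,T1}  orig:{A,B}
  cell(2,2) b: {A,B,T1}  orig:{A,B}
  cell(0,1) bb: {S}
  cell(1,2) bb: {S}
  cell(0,2) bbb: ∅

S ∉ T[0,2] ⇒ NO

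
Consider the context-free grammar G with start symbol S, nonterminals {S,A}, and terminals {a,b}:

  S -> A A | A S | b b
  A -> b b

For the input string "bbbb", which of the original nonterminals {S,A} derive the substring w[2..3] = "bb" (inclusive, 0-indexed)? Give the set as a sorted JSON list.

Convert to CNF:
  S -> A A | A S | T0 T0
  A -> T0 T0
  T0 -> b

CYK table (by increasing span), restricted to cells inside w[2..3]:
  T[2,2] 'b' = {T0}  orig:{}
  T[3,3] 'b' = {T0}  orig:{}
  T[2,3] 'bb' = {A,S}

Original NTs in T[2,3] deriving "bb": ["A", "S"]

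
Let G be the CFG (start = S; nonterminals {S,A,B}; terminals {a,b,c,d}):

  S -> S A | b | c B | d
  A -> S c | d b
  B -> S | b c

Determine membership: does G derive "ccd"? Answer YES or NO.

CNF form of G:
  S -> S A | T0 B | b | d
  A -> S T0 | T1 T2
  B -> S A | T0 B | T2 T0 | b | d
  T0 -> c
  T1 -> d
  T2 -> b

CYK fill:
  cell(0,0) c: {T0}  orig:{}
  cell(1,1) c: {T0}  orig:{}
  cell(2,2) d: {B,S,T1}  orig:{B,S}
  cell(0,1) cc: ∅
  cell(1,2) cd: {B,S}
  cell(0,2) ccd: {B,S}

S ∈ T[0,2] ⇒ YES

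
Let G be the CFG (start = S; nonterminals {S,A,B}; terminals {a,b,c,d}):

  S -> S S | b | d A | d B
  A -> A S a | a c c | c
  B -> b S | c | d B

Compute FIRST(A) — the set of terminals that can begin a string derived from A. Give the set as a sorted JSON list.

FIRST sets, iterate to fixpoint:
round 1:
  A via A→a c c: +{a}
  A via A→c: +{c}
  B via B→b S: +{b}
  B via B→c: +{c}
  B via B→d B: +{d}
  S via S→b: +{b}
  S via S→d A: +{d}
  FIRST(S)={b,d}  FIRST(A)={a,c}  FIRST(B)={b,c,d}
round 2: (stable)
  FIRST(S)={b,d}  FIRST(A)={a,c}  FIRST(B)={b,c,d}

FIRST(A) = ["a", "c"]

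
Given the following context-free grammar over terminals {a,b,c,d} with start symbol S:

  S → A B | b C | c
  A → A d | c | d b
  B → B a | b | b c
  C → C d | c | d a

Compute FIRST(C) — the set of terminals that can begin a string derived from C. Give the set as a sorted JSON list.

FIRST iteration:
[1]
  A via A→c: +{c}
  A via A→d b: +{d}
  B via B→b: +{b}
  C via C→c: +{c}
  C via C→d a: +{d}
  S via S→A B: +{c,d}
  S via S→b C: +{b}
  FIRST[S]={b,c,d}  FIRST[A]={c,d}  FIRST[B]={b}  FIRST[C]={c,d}
[2] (stable)
  FIRST[S]={b,c,d}  FIRST[A]={c,d}  FIRST[B]={b}  FIRST[C]={c,d}

FIRST(C) = ["c", "d"]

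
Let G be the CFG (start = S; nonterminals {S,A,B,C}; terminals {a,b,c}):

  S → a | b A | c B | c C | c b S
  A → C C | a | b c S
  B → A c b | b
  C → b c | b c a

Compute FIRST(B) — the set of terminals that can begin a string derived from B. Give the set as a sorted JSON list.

Compute FIRST by fixpoint:
round 1:
  A via A→a: +{a}
  A via A→b c S: +{b}
  B via B→A c b: +{a,b}
  C via C→b c: +{b}
  S via S→a: +{a}
  S via S→b A: +{b}
  S via S→c B: +{c}
  S: {a,b,c}  A: {a,b}  B: {a,b}  C: {b}
round 2: done
  S: {a,b,c}  A: {a,b}  B: {a,b}  C: {b}

FIRST(B) = ["a", "b"]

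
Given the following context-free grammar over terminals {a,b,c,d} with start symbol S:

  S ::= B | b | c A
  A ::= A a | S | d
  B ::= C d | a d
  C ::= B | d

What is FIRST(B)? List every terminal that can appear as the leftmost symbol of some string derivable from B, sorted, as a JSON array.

Compute FIRST by fixpoint:
round 1:
  A via A→d: +{d}
  B via B→a d: +{a}
  C via C→B: +{a}
  C via C→d: +{d}
  S via S→B: +{a}
  S via S→b: +{b}
  S via S→c A: +{c}
  S: {a,b,c}  A: {d}  B: {a}  C: {a,d}
round 2:
  A via A→S: +{a,b,c}
  B via B→C d: +{d}
  S via S→B: +{d}
  S: {a,b,c,d}  A: {a,b,c,d}  B: {a,d}  C: {a,d}
round 3: (no change)
  S: {a,b,c,d}  A: {a,b,c,d}  B: {a,d}  C: {a,d}

FIRST(B) = ["a", "d"]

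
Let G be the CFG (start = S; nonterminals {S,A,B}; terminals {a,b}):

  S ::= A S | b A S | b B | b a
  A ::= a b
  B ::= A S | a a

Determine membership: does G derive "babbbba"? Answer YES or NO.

CNF form of G:
  S -> A S | T1 B | T1 T0 | T1 X2
  A -> T0 T1
  B -> A S | T0 T0
  T0 -> a
  T1 -> b
  X2 -> A S

CYK fill:
  [0..0]={T1}  "b"  orig:{}
  [1..1]={T0}  "a"  orig:{}
  [2..2]={T1}  "b"  orig:{}
  [3..3]={T1}  "b"  orig:{}
  [4..4]={T1}  "b"  orig:{}
  [5..5]={T1}  "b"  orig:{}
  [6..6]={T0}  "a"  orig:{}
  [0..1]={S}  "ba"
  [1..2]={A}  "ab"
  [2..3]=∅  "bb"
  [3..4]=∅  "bb"
  [4..5]=∅  "bb"
  [5..6]={S}  "ba"
  [0..2]=∅  "bab"
  [1..3]=∅  "abb"
  [2..4]=∅  "bbb"
  [3..5]=∅  "bbb"
  [4..6]=∅  "bba"
  [0..3]=∅  "babb"
  [1..4]=∅  "abbb"
  [2..5]=∅  "bbbb"
  [3..6]=∅  "bbba"
  [0..4]=∅  "babbb"
  [1..5]=∅  "abbbb"
  [2..6]=∅  "bbbba"
  [0..5]=∅  "babbbb"
  [1..6]=∅  "abbbba"
  [0..6]=∅  "babbbba"

S ∉ T[0,6] ⇒ NO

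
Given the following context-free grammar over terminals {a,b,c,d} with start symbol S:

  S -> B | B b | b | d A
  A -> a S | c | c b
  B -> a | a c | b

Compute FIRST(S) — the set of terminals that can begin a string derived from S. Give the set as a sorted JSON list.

Compute FIRST by fixpoint:
[1]
  A via A→a S: +{a}
  A via A→c: +{c}
  B via B→a: +{a}
  B via B→b: +{b}
  S via S→B: +{a,b}
  S via S→d A: +{d}
  S: {a,b,d}  A: {a,c}  B: {a,b}
[2] — fixpoint
  S: {a,b,d}  A: {a,c}  B: {a,b}

FIRST(S) = ["a", "b", "d"]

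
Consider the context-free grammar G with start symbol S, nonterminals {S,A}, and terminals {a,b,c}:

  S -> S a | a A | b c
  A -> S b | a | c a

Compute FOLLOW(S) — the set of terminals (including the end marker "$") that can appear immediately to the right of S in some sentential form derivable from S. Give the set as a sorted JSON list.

FIRST sets, iterate to fixpoint:
iter 1:
  A via A→a: +{a}
  A via A→c a: +{c}
  S via S→a A: +{a}
  S via S→b c: +{b}
  FIRST[S]={a,b}  FIRST[A]={a,c}
iter 2:
  A via A→S b: +{b}
  FIRST[S]={a,b}  FIRST[A]={a,b,c}
iter 3: — fixpoint
  FIRST[S]={a,b}  FIRST[A]={a,b,c}

FOLLOW sets:
FOLLOW(S) := {$}
[1]
  A→S b: FOLLOW(S) ⊇ FIRST(b) = {b}; new: +{b}
  S→S a: FOLLOW(S) ⊇ FIRST(a) = {a}; new: +{a}
  S→a A: FOLLOW(A) ⊇ FOLLOW(S) ⊇ {$,a,b}; new: +{$,a,b}
  FOLLOW[S]={$,a,b}  FOLLOW[A]={$,a,b}
[2] (no change)
  FOLLOW[S]={$,a,b}  FOLLOW[A]={$,a,b}

FOLLOW(S) = ["$", "a", "b"]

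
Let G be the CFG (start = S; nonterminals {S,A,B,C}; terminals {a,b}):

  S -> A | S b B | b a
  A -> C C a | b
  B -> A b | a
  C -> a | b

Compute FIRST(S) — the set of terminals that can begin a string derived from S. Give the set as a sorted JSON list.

FIRST sets, iterate to fixpoint:
pass 1:
  A via A→b: +{b}
  B via B→A b: +{b}
  B via B→a: +{a}
  C via C→a: +{a}
  C via C→b: +{b}
  S via S→A: +{b}
  FIRST(S)={b}  FIRST(A)={b}  FIRST(B)={a,b}  FIRST(C)={a,b}
pass 2:
  A via A→C C a: +{a}
  S via S→A: +{a}
  FIRST(S)={a,b}  FIRST(A)={a,b}  FIRST(B)={a,b}  FIRST(C)={a,b}
pass 3: — fixpoint
  FIRST(S)={a,b}  FIRST(A)={a,b}  FIRST(B)={a,b}  FIRST(C)={a,b}

FIRST(S) = ["a", "b"]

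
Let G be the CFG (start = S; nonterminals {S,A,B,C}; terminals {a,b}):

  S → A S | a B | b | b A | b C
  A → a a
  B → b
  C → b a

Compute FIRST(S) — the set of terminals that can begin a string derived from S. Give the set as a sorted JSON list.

FIRST iteration:
pass 1:
  A via A→a a: +{a}
  B via B→b: +{b}
  C via C→b a: +{b}
  S via S→A S: +{a}
  S via S→b: +{b}
  FIRST[S]={a,b}  FIRST[A]={a}  FIRST[B]={b}  FIRST[C]={b}
pass 2: (stable)
  FIRST[S]={a,b}  FIRST[A]={a}  FIRST[B]={b}  FIRST[C]={b}

FIRST(S) = ["a", "b"]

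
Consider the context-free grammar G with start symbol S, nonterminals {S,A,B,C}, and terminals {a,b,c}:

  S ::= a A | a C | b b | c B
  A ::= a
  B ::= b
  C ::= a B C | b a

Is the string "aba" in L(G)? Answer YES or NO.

Convert to CNF:
  S -> T0 A | T0 C | T1 T1 | T2 B
  A -> a
  B -> b
  C -> T0 X3 | T1 T0
  T0 -> a
  T1 -> b
  T2 -> c
  X3 -> B C

Fill CYK table bottom-up:
  cell(0,0) a: {A,T0}  orig:{A}
  cell(1,1) b: {B,T1}  orig:{B}
  cell(2,2) a: {A,T0}  orig:{A}
  cell(0,1) ab: ∅
  cell(1,2) ba: {C}
  cell(0,2) aba: {S}

S ∈ T[0,2] ⇒ YES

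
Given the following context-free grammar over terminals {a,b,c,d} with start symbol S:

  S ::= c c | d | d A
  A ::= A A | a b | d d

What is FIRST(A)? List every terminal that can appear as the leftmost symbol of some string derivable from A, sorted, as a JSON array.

FIRST sets, iterate to fixpoint:
pass 1:
  A via A→a b: +{a}
  A via A→d d: +{d}
  S via S→c c: +{c}
  S via S→d: +{d}
  FIRST(S)={c,d}  FIRST(A)={a,d}
pass 2: (no change)
  FIRST(S)={c,d}  FIRST(A)={a,d}

FIRST(A) = ["a", "d"]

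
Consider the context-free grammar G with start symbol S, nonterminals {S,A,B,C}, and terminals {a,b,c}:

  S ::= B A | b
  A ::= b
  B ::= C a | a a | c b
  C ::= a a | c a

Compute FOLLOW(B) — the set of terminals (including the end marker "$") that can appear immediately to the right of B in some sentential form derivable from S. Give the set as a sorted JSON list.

Compute FIRST by fixpoint:
iter 1:
  A via A→b: +{b}
  B via B→a a: +{a}
  B via B→c b: +{c}
  C via C→a a: +{a}
  C via C→c a: +{c}
  S via S→B A: +{a,c}
  S via S→b: +{b}
  FIRST(S)={a,b,c}  FIRST(A)={b}  FIRST(B)={a,c}  FIRST(C)={a,c}
iter 2: (stable)
  FIRST(S)={a,b,c}  FIRST(A)={b}  FIRST(B)={a,c}  FIRST(C)={a,c}

FOLLOW iteration:
FOLLOW(S) := {$}
round 1:
  B→C a: FOLLOW(C) ⊇ FIRST(a) = {a}; new: +{a}
  S→B A: FOLLOW(B) ⊇ FIRST(A) = {b}; new: +{b}
  S→B A: FOLLOW(A) ⊇ FOLLOW(S) ⊇ {$}; new: +{$}
  S: {$}  A: {$}  B: {b}  C: {a}
round 2: (no change)
  S: {$}  A: {$}  B: {b}  C: {a}

FOLLOW(B) = ["b"]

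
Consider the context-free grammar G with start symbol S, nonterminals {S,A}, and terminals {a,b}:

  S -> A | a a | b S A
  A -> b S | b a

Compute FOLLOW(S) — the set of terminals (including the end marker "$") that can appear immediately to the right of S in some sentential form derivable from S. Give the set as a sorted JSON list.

FIRST sets, iterate to fixpoint:
round 1:
  A via A→b S: +{b}
  S via S→A: +{b}
  S via S→a a: +{a}
  FIRST[S]={a,b}  FIRST[A]={b}
round 2: (stable)
  FIRST[S]={a,b}  FIRST[A]={b}

FOLLOW iteration:
initialize: $ ∈ FOLLOW(S)
round 1:
  S→A: FOLLOW(A) ⊇ FOLLOW(S) ⊇ {$}; new: +{$}
  S→b S A: FOLLOW(S) ⊇ FIRST(A) = {b}; new: +{b}
  S→b S A: FOLLOW(A) ⊇ FOLLOW(S) ⊇ {$,b}; new: +{b}
  FOLLOW[S]={$,b}  FOLLOW[A]={$,b}
round 2: done
  FOLLOW[S]={$,b}  FOLLOW[A]={$,b}

FOLLOW(S) = ["$", "b"]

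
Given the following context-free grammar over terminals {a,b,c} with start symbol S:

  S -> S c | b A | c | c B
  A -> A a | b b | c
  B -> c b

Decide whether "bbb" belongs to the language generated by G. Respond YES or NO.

Convert to CNF:
  S -> S T2 | T1 A | T2 B | c
  A -> A T0 | T1 T1 | c
  B -> T2 T1
  T0 -> a
  T1 -> b
  T2 -> c

CYK fill:
  [0..0]={T1}  "b"  orig:{}
  [1..1]={T1}  "b"  orig:{}
  [2..2]={T1}  "b"  orig:{}
  [0..1]={A}  "bb"
  [1..2]={A}  "bb"
  [0..2]={S}  "bbb"

S ∈ T[0,2] ⇒ YES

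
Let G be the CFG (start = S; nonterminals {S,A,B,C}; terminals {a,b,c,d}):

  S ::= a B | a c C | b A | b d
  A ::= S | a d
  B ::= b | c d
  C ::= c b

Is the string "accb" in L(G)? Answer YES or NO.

Convert to CNF:
  S -> T0 B | T0 X5 | T3 A | T3 T2
  A -> T0 B | T0 T2 | T0 X4 | T3 A | T3 T2
  B -> T1 T2 | b
  C -> T1 T3
  T0 -> a
  T1 -> c
  T2 -> d
  T3 -> b
  X4 -> T1 C
  X5 -> T1 C

CYK table (by increasing span):
  T[0,0] 'a' = {T0}  orig:{}
  T[1,1] 'c' = {T1}  orig:{}
  T[2,2] 'c' = {T1}  orig:{}
  T[3,3] 'b' = {B,T3}  orig:{B}
  T[0,1] 'ac' = ∅
  T[1,2] 'cc' = ∅
  T[2,3] 'cb' = {C}
  T[0,2] 'acc' = ∅
  T[1,3] 'ccb' = {X4,X5}  orig:{}
  T[0,3] 'accb' = {A,S}

S ∈ T[0,3] ⇒ YES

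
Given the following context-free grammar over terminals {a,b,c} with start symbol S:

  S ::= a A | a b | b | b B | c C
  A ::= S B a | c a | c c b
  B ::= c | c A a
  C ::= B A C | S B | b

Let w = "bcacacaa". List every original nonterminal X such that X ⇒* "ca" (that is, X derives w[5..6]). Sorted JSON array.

CNF form of G:
  S -> T0 A | T0 T2 | T1 C | T2 B | b
  A -> S X3 | T1 T0 | T1 X4
  B -> T1 X5 | c
  C -> B X6 | S B | b
  T0 -> a
  T1 -> c
  T2 -> b
  X3 -> B T0
  X4 -> T1 T2
  X5 -> A T0
  X6 -> A C

CYK fill, restricted to cells inside w[5..6]:
  [5..5]={B,T1}  "c"  orig:{B}
  [6..6]={T0}  "a"  orig:{}
  [5..6]={A,X3}  "ca"  orig:{A}

Original NTs in T[5,6] deriving "ca": ["A"]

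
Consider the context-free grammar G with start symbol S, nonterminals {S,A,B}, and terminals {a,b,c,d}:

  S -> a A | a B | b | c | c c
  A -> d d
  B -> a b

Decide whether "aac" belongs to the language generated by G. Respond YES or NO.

CNF form of G:
  S -> T1 A | T1 B | T3 T3 | b | c
  A -> T0 T0
  B -> T1 T2
  T0 -> d
  T1 -> a
  T2 -> b
  T3 -> c

CYK table (by increasing span):
  cell(0,0) a: {T1}  orig:{}
  cell(1,1) a: {T1}  orig:{}
  cell(2,2) c: {S,T3}  orig:{S}
  cell(0,1) aa: ∅
  cell(1,2) ac: ∅
  cell(0,2) aac: ∅

S ∉ T[0,2] ⇒ NO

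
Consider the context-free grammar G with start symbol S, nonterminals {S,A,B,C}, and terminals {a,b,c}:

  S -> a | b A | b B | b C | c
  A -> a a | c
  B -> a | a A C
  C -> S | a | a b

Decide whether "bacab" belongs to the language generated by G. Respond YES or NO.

Convert to CNF:
  S -> T1 A | T1 B | T1 C | a | c
  A -> T0 T0 | c
  B -> T0 X2 | a
  C -> T0 T1 | T1 A | T1 B | T1 C | a | c
  T0 -> a
  T1 -> b
  X2 -> A C

CYK table (by increasing span):
  cell(0,0) b: {T1}  orig:{}
  cell(1,1) a: {B,C,S,T0}  orig:{B,C,S}
  cell(2,2) c: {A,C,S}
  cell(3,3) a: {B,C,S,T0}  orig:{B,C,S}
  cell(4,4) b: {T1}  orig:{}
  cell(0,1) ba: {C,S}
  cell(1,2) ac: ∅
  cell(2,3) ca: {X2}  orig:{}
  cell(3,4) ab: {C}
  cell(0,2) bac: ∅
  cell(1,3) aca: {B}
  cell(2,4) cab: {X2}  orig:{}
  cell(0,3) baca: {C,S}
  cell(1,4) acab: {B}
  cell(0,4) bacab: {C,S}

S ∈ T[0,4] ⇒ YES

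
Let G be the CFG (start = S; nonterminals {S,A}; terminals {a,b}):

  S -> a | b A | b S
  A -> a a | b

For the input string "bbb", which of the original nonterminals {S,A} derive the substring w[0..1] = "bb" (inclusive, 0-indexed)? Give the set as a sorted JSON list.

CNF form of G:
  S -> T1 A | T1 S | a
  A -> T0 T0 | b
  T0 -> a
  T1 -> b

CYK table (by increasing span) (cells [i..j] with 0 ≤ i ≤ j ≤ 1 only):
  [0..0]={A,T1}  "b"  orig:{A}
  [1..1]={A,T1}  "b"  orig:{A}
  [0..1]={S}  "bb"

Original NTs in T[0,1] deriving "bb": ["S"]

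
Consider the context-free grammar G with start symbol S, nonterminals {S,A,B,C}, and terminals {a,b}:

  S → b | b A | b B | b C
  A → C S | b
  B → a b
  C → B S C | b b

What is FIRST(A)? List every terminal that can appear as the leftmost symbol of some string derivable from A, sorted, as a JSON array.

Compute FIRST by fixpoint:
[1]
  A via A→b: +{b}
  B via B→a b: +{a}
  C via C→B S C: +{a}
  C via C→b b: +{b}
  S via S→b: +{b}
  S: {b}  A: {b}  B: {a}  C: {a,b}
[2]
  A via A→C S: +{a}
  S: {b}  A: {a,b}  B: {a}  C: {a,b}
[3] done
  S: {b}  A: {a,b}  B: {a}  C: {a,b}

FIRST(A) = ["a", "b"]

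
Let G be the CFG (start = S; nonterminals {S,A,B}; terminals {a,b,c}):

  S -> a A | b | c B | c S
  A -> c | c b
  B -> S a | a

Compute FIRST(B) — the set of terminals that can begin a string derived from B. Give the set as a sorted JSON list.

FIRST sets, iterate to fixpoint:
iter 1:
  A via A→c: +{c}
  B via B→a: +{a}
  S via S→a A: +{a}
  S via S→b: +{b}
  S via S→c B: +{c}
  FIRST(S)={a,b,c}  FIRST(A)={c}  FIRST(B)={a}
iter 2:
  B via B→S a: +{b,c}
  FIRST(S)={a,b,c}  FIRST(A)={c}  FIRST(B)={a,b,c}
iter 3: (stable)
  FIRST(S)={a,b,c}  FIRST(A)={c}  FIRST(B)={a,b,c}

FIRST(B) = ["a", "b", "c"]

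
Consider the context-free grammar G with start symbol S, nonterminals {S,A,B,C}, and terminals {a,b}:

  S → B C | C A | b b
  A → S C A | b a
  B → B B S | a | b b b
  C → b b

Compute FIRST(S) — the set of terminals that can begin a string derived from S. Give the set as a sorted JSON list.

Compute FIRST by fixpoint:
pass 1:
  A via A→b a: +{b}
  B via B→a: +{a}
  B via B→b b b: +{b}
  C via C→b b: +{b}
  S via S→B C: +{a,b}
  FIRST[S]={a,b}  FIRST[A]={b}  FIRST[B]={a,b}  FIRST[C]={b}
pass 2:
  A via A→S C A: +{a}
  FIRST[S]={a,b}  FIRST[A]={a,b}  FIRST[B]={a,b}  FIRST[C]={b}
pass 3: — fixpoint
  FIRST[S]={a,b}  FIRST[A]={a,b}  FIRST[B]={a,b}  FIRST[C]={b}

FIRST(S) = ["a", "b"]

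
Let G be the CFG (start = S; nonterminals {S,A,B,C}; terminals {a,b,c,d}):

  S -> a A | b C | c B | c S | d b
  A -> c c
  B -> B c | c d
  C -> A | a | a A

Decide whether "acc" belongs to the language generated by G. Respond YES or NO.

CNF form of G:
  S -> T0 B | T0 S | T1 T3 | T2 A | T3 C
  A -> T0 T0
  B -> B T0 | T0 T1
  C -> T0 T0 | T2 A | a
  T0 -> c
  T1 -> d
  T2 -> a
  T3 -> b

Fill CYK table bottom-up:
  cell(0,0) a: {C,T2}  orig:{C}
  cell(1,1) c: {T0}  orig:{}
  cell(2,2) c: {T0}  orig:{}
  cell(0,1) ac: ∅
  cell(1,2) cc: {A,C}
  cell(0,2) acc: {C,S}

S ∈ T[0,2] ⇒ YES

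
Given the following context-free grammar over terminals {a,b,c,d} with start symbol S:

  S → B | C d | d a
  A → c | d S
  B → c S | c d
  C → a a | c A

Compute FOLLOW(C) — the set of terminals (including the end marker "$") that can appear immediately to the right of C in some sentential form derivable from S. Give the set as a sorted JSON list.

Compute FIRST by fixpoint:
iter 1:
  A via A→c: +{c}
  A via A→d S: +{d}
  B via B→c S: +{c}
  C via C→a a: +{a}
  C via C→c A: +{c}
  S via S→B: +{c}
  S via S→C d: +{a}
  S via S→d a: +{d}
  S: {a,c,d}  A: {c,d}  B: {c}  C: {a,c}
iter 2: done
  S: {a,c,d}  A: {c,d}  B: {c}  C: {a,c}

FOLLOW iteration:
FOLLOW(S) := {$}
round 1:
  S→B: FOLLOW(B) ⊇ FOLLOW(S) ⊇ {$}; new: +{$}
  S→C d: FOLLOW(C) ⊇ FIRST(d) = {d}; new: +{d}
  FOLLOW[S]={$}  FOLLOW[A]={}  FOLLOW[B]={$}  FOLLOW[C]={d}
round 2:
  C→c A: FOLLOW(A) ⊇ FOLLOW(C) ⊇ {d}; new: +{d}
  FOLLOW[S]={$}  FOLLOW[A]={d}  FOLLOW[B]={$}  FOLLOW[C]={d}
round 3:
  A→d S: FOLLOW(S) ⊇ FOLLOW(A) ⊇ {d}; new: +{d}
  S→B: FOLLOW(B) ⊇ FOLLOW(S) ⊇ {$,d}; new: +{d}
  FOLLOW[S]={$,d}  FOLLOW[A]={d}  FOLLOW[B]={$,d}  FOLLOW[C]={d}
round 4: (no change)
  FOLLOW[S]={$,d}  FOLLOW[A]={d}  FOLLOW[B]={$,d}  FOLLOW[C]={d}

FOLLOW(C) = ["d"]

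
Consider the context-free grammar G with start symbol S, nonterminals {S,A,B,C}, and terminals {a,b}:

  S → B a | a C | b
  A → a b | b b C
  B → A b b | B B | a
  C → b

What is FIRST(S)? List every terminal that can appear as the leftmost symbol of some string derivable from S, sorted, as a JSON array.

Compute FIRST by fixpoint:
iter 1:
  A via A→a b: +{a}
  A via A→b b C: +{b}
  B via B→A b b: +{a,b}
  C via C→b: +{b}
  S via S→B a: +{a,b}
  S: {a,b}  A: {a,b}  B: {a,b}  C: {b}
iter 2: (no change)
  S: {a,b}  A: {a,b}  B: {a,b}  C: {b}

FIRST(S) = ["a", "b"]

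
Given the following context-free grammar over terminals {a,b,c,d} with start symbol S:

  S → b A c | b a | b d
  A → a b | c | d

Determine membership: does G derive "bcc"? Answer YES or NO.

CNF form of G:
  S -> T1 T0 | T1 T3 | T1 X4
  A -> T0 T1 | c | d
  T0 -> a
  T1 -> b
  T2 -> c
  T3 -> d
  X4 -> A T2

CYK table (by increasing span):
  cell(0,0) b: {T1}  orig:{}
  cell(1,1) c: {A,T2}  orig:{A}
  cell(2,2) c: {A,T2}  orig:{A}
  cell(0,1) bc: ∅
  cell(1,2) cc: {X4}  orig:{}
  cell(0,2) bcc: {S}

S ∈ T[0,2] ⇒ YES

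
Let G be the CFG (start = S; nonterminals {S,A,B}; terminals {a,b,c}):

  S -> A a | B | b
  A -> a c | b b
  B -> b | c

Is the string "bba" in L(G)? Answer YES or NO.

CNF form of G:
  S -> A T0 | b | c
  A -> T0 T1 | T2 T2
  B -> b | c
  T0 -> a
  T1 -> c
  T2 -> b

CYK table (by increasing span):
  [0..0]={B,S,T2}  "b"  orig:{B,S}
  [1..1]={B,S,T2}  "b"  orig:{B,S}
  [2..2]={T0}  "a"  orig:{}
  [0..1]={A}  "bb"
  [1..2]=∅  "ba"
  [0..2]={S}  "bba"

S ∈ T[0,2] ⇒ YES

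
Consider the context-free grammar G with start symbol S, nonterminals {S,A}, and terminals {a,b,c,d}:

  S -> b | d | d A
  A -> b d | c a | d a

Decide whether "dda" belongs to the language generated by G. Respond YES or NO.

CNF form of G:
  S -> T1 A | b | d
  A -> T0 T1 | T1 T3 | T2 T3
  T0 -> b
  T1 -> d
  T2 -> c
  T3 -> a

CYK table (by increasing span):
  cell(0,0) d: {S,T1}  orig:{S}
  cell(1,1) d: {S,T1}  orig:{S}
  cell(2,2) a: {T3}  orig:{}
  cell(0,1) dd: ∅
  cell(1,2) da: {A}
  cell(0,2) dda: {S}

S ∈ T[0,2] ⇒ YES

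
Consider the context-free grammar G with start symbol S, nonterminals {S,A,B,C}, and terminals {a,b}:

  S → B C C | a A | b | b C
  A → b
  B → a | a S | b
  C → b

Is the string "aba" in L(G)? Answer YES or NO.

Convert to CNF:
  S -> B X2 | T0 A | T1 C | b
  A -> b
  B -> T0 S | a | b
  C -> b
  T0 -> a
  T1 -> b
  X2 -> C C

CYK table (by increasing span):
  [0..0]={B,T0}  "a"  orig:{B}
  [1..1]={A,B,C,S,T1}  "b"  orig:{A,B,C,S}
  [2..2]={B,T0}  "a"  orig:{B}
  [0..1]={B,S}  "ab"
  [1..2]=∅  "ba"
  [0..2]=∅  "aba"

S ∉ T[0,2] ⇒ NO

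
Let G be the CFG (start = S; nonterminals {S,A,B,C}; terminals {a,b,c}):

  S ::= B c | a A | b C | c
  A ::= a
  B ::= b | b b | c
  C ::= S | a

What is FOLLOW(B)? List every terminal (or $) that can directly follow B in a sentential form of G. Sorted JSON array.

FIRST iteration:
iter 1:
  A via A→a: +{a}
  B via B→b: +{b}
  B via B→c: +{c}
  C via C→a: +{a}
  S via S→B c: +{b,c}
  S via S→a A: +{a}
  S: {a,b,c}  A: {a}  B: {b,c}  C: {a}
iter 2:
  C via C→S: +{b,c}
  S: {a,b,c}  A: {a}  B: {b,c}  C: {a,b,c}
iter 3: (stable)
  S: {a,b,c}  A: {a}  B: {b,c}  C: {a,b,c}

Compute FOLLOW by fixpoint:
initialize: $ ∈ FOLLOW(S)
[1]
  S→B c: FOLLOW(B) ⊇ FIRST(c) = {c}; new: +{c}
  S→a A: FOLLOW(A) ⊇ FOLLOW(S) ⊇ {$}; new: +{$}
  S→b C: FOLLOW(C) ⊇ FOLLOW(S) ⊇ {$}; new: +{$}
  FOLLOW[S]={$}  FOLLOW[A]={$}  FOLLOW[B]={c}  FOLLOW[C]={$}
[2] — fixpoint
  FOLLOW[S]={$}  FOLLOW[A]={$}  FOLLOW[B]={c}  FOLLOW[C]={$}

FOLLOW(B) = ["c"]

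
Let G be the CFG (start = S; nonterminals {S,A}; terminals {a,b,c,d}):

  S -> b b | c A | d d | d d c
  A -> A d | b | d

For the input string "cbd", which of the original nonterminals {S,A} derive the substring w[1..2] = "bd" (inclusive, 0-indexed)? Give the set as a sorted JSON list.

Convert to CNF:
  S -> T0 T0 | T0 X3 | T1 T1 | T2 A
  A -> A T0 | b | d
  T0 -> d
  T1 -> b
  T2 -> c
  X3 -> T0 T2

CYK fill (cells [i..j] with 1 ≤ i ≤ j ≤ 2 only):
  [1..1]={A,T1}  "b"  orig:{A}
  [2..2]={A,T0}  "d"  orig:{A}
  [1..2]={A}  "bd"

Original NTs in T[1,2] deriving "bd": ["A"]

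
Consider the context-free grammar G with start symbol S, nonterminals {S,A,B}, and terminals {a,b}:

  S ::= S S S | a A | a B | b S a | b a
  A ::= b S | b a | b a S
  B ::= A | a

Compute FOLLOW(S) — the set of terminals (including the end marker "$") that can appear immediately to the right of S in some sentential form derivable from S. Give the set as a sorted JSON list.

Compute FIRST by fixpoint:
[1]
  A via A→b S: +{b}
  B via B→A: +{b}
  B via B→a: +{a}
  S via S→a A: +{a}
  S via S→b S a: +{b}
  FIRST[S]={a,b}  FIRST[A]={b}  FIRST[B]={a,b}
[2] (stable)
  FIRST[S]={a,b}  FIRST[A]={b}  FIRST[B]={a,b}

FOLLOW sets:
seed FOLLOW(S) with $
iter 1:
  S→S S S: FOLLOW(S) ⊇ FIRST(S) = {a,b}; new: +{a,b}
  S→a A: FOLLOW(A) ⊇ FOLLOW(S) ⊇ {$,a,b}; new: +{$,a,b}
  S→a B: FOLLOW(B) ⊇ FOLLOW(S) ⊇ {$,a,b}; new: +{$,a,b}
  S: {$,a,b}  A: {$,a,b}  B: {$,a,b}
iter 2: done
  S: {$,a,b}  A: {$,a,b}  B: {$,a,b}

FOLLOW(S) = ["$", "a", "b"]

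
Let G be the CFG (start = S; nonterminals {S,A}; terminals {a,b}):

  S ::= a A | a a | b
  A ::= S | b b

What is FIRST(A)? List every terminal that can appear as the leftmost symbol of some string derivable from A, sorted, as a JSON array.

FIRST sets, iterate to fixpoint:
round 1:
  A via A→b b: +{b}
  S via S→a A: +{a}
  S via S→b: +{b}
  S: {a,b}  A: {b}
round 2:
  A via A→S: +{a}
  S: {a,b}  A: {a,b}
round 3: (stable)
  S: {a,b}  A: {a,b}

FIRST(A) = ["a", "b"]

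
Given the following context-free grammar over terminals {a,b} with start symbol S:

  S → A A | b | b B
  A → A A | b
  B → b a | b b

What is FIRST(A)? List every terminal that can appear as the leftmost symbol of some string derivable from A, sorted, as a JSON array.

Compute FIRST by fixpoint:
pass 1:
  A via A→b: +{b}
  B via B→b a: +{b}
  S via S→A A: +{b}
  S: {b}  A: {b}  B: {b}
pass 2: (stable)
  S: {b}  A: {b}  B: {b}

FIRST(A) = ["b"]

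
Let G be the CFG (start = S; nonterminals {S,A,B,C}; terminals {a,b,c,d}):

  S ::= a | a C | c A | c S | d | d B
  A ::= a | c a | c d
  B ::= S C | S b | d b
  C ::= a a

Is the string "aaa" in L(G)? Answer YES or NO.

Convert to CNF:
  S -> T0 A | T0 S | T1 C | T2 B | a | d
  A -> T0 T1 | T0 T2 | a
  B -> S C | S T3 | T2 T3
  C -> T1 T1
  T0 -> c
  T1 -> a
  T2 -> d
  T3 -> b

Fill CYK table bottom-up:
  [0..0]={A,S,T1}  "a"  orig:{A,S}
  [1..1]={A,S,T1}  "a"  orig:{A,S}
  [2..2]={A,S,T1}  "a"  orig:{A,S}
  [0..1]={C}  "aa"
  [1..2]={C}  "aa"
  [0..2]={B,S}  "aaa"

S ∈ T[0,2] ⇒ YES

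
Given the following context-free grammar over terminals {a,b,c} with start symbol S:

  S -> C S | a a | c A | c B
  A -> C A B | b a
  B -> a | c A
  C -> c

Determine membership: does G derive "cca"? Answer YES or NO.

CNF form of G:
  S -> C S | T1 T1 | T2 A | T2 B
  A -> C X3 | T0 T1
  B -> T2 A | a
  C -> c
  T0 -> b
  T1 -> a
  T2 -> c
  X3 -> A B

Fill CYK table bottom-up:
  [0..0]={C,T2}  "c"  orig:{C}
  [1..1]={C,T2}  "c"  orig:{C}
  [2..2]={B,T1}  "a"  orig:{B}
  [0..1]=∅  "cc"
  [1..2]={S}  "ca"
  [0..2]={S}  "cca"

S ∈ T[0,2] ⇒ YES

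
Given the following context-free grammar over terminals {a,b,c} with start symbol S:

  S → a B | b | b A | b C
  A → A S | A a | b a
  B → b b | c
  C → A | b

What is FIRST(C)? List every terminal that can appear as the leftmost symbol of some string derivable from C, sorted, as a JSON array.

FIRST iteration:
iter 1:
  A via A→b a: +{b}
  B via B→b b: +{b}
  B via B→c: +{c}
  C via C→A: +{b}
  S via S→a B: +{a}
  S via S→b: +{b}
  FIRST[S]={a,b}  FIRST[A]={b}  FIRST[B]={b,c}  FIRST[C]={b}
iter 2: (stable)
  FIRST[S]={a,b}  FIRST[A]={b}  FIRST[B]={b,c}  FIRST[C]={b}

FIRST(C) = ["b"]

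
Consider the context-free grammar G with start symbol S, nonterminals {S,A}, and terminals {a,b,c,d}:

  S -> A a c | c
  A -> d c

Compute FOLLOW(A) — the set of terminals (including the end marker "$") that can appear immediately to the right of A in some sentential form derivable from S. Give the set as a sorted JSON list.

FIRST iteration:
iter 1:
  A via A→d c: +{d}
  S via S→A a c: +{d}
  S via S→c: +{c}
  FIRST(S)={c,d}  FIRST(A)={d}
iter 2: (stable)
  FIRST(S)={c,d}  FIRST(A)={d}

Compute FOLLOW by fixpoint:
seed FOLLOW(S) with $
pass 1:
  S→A a c: FOLLOW(A) ⊇ FIRST(a) = {a}; new: +{a}
  FOLLOW[S]={$}  FOLLOW[A]={a}
pass 2: (no change)
  FOLLOW[S]={$}  FOLLOW[A]={a}

FOLLOW(A) = ["a"]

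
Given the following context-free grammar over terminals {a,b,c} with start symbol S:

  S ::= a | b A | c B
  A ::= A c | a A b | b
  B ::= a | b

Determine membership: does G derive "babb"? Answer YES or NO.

Convert to CNF:
  S -> T0 B | T2 A | a
  A -> A T0 | T1 X3 | b
  B -> a | b
  T0 -> c
  T1 -> a
  T2 -> b
  X3 -> A T2

CYK table (by increasing span):
  [0..0]={A,B,T2}  "b"  orig:{A,B}
  [1..1]={B,S,T1}  "a"  orig:{B,S}
  [2..2]={A,B,T2}  "b"  orig:{A,B}
  [3..3]={A,B,T2}  "b"  orig:{A,B}
  [0..1]=∅  "ba"
  [1..2]=∅  "ab"
  [2..3]={S,X3}  "bb"  orig:{S}
  [0..2]=∅  "bab"
  [1..3]={A}  "abb"
  [0..3]={S}  "babb"

S ∈ T[0,3] ⇒ YES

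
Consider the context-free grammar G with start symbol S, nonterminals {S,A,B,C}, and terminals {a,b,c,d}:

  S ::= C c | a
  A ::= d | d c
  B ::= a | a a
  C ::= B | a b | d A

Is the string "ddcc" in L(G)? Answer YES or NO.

Convert to CNF:
  S -> C T1 | a
  A -> T0 T1 | d
  B -> T2 T2 | a
  C -> T0 A | T2 T2 | T2 T3 | a
  T0 -> d
  T1 -> c
  T2 -> a
  T3 -> b

CYK fill:
  [0..0]={A,T0}  "d"  orig:{A}
  [1..1]={A,T0}  "d"  orig:{A}
  [2..2]={T1}  "c"  orig:{}
  [3..3]={T1}  "c"  orig:{}
  [0..1]={C}  "dd"
  [1..2]={A}  "dc"
  [2..3]=∅  "cc"
  [0..2]={C,S}  "ddc"
  [1..3]=∅  "dcc"
  [0..3]={S}  "ddcc"

S ∈ T[0,3] ⇒ YES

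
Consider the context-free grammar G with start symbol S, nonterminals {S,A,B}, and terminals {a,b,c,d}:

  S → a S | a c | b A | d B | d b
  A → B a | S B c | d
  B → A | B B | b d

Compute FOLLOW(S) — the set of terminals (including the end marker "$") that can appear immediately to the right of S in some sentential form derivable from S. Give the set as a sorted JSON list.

Compute FIRST by fixpoint:
iter 1:
  A via A→d: +{d}
  B via B→A: +{d}
  B via B→b d: +{b}
  S via S→a S: +{a}
  S via S→b A: +{b}
  S via S→d B: +{d}
  S: {a,b,d}  A: {d}  B: {b,d}
iter 2:
  A via A→B a: +{b}
  A via A→S B c: +{a}
  B via B→A: +{a}
  S: {a,b,d}  A: {a,b,d}  B: {a,b,d}
iter 3: — fixpoint
  S: {a,b,d}  A: {a,b,d}  B: {a,b,d}

FOLLOW sets:
initialize: $ ∈ FOLLOW(S)
iter 1:
  A→B a: FOLLOW(B) ⊇ FIRST(a) = {a}; new: +{a}
  A→S B c: FOLLOW(S) ⊇ FIRST(B) = {a,b,d}; new: +{a,b,d}
  A→S B c: FOLLOW(B) ⊇ FIRST(c) = {c}; new: +{c}
  B→A: FOLLOW(A) ⊇ FOLLOW(B) ⊇ {a,c}; new: +{a,c}
  B→B B: FOLLOW(B) ⊇ FIRST(B) = {a,b,d}; new: +{b,d}
  S→b A: FOLLOW(A) ⊇ FOLLOW(S) ⊇ {$,a,b,d}; new: +{$,b,d}
  S→d B: FOLLOW(B) ⊇ FOLLOW(S) ⊇ {$,a,b,d}; new: +{$}
  FOLLOW[S]={$,a,b,d}  FOLLOW[A]={$,a,b,c,d}  FOLLOW[B]={$,a,b,c,d}
iter 2: done
  FOLLOW[S]={$,a,b,d}  FOLLOW[A]={$,a,b,c,d}  FOLLOW[B]={$,a,b,c,d}

FOLLOW(S) = ["$", "a", "b", "d"]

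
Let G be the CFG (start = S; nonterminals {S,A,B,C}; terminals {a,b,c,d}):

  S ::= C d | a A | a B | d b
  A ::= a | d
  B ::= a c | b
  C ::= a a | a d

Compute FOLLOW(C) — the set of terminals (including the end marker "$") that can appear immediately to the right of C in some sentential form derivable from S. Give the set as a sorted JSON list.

FIRST iteration:
iter 1:
  A via A→a: +{a}
  A via A→d: +{d}
  B via B→a c: +{a}
  B via B→b: +{b}
  C via C→a a: +{a}
  S via S→C d: +{a}
  S via S→d b: +{d}
  S: {a,d}  A: {a,d}  B: {a,b}  C: {a}
iter 2: (no change)
  S: {a,d}  A: {a,d}  B: {a,b}  C: {a}

FOLLOW iteration:
FOLLOW(S) := {$}
iter 1:
  S→C d: FOLLOW(C) ⊇ FIRST(d) = {d}; new: +{d}
  S→a A: FOLLOW(A) ⊇ FOLLOW(S) ⊇ {$}; new: +{$}
  S→a B: FOLLOW(B) ⊇ FOLLOW(S) ⊇ {$}; new: +{$}
  FOLLOW(S)={$}  FOLLOW(A)={$}  FOLLOW(B)={$}  FOLLOW(C)={d}
iter 2: — fixpoint
  FOLLOW(S)={$}  FOLLOW(A)={$}  FOLLOW(B)={$}  FOLLOW(C)={d}

FOLLOW(C) = ["d"]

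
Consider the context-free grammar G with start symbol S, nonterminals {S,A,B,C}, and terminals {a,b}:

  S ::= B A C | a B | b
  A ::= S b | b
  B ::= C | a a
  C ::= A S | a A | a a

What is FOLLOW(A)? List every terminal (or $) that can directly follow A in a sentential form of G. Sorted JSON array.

FIRST iteration:
pass 1:
  A via A→b: +{b}
  B via B→a a: +{a}
  C via C→A S: +{b}
  C via C→a A: +{a}
  S via S→B A C: +{a}
  S via S→b: +{b}
  FIRST[S]={a,b}  FIRST[A]={b}  FIRST[B]={a}  FIRST[C]={a,b}
pass 2:
  A via A→S b: +{a}
  B via B→C: +{b}
  FIRST[S]={a,b}  FIRST[A]={a,b}  FIRST[B]={a,b}  FIRST[C]={a,b}
pass 3: — fixpoint
  FIRST[S]={a,b}  FIRST[A]={a,b}  FIRST[B]={a,b}  FIRST[C]={a,b}

Compute FOLLOW by fixpoint:
FOLLOW(S) := {$}
[1]
  A→S b: FOLLOW(S) ⊇ FIRST(b) = {b}; new: +{b}
  C→A S: FOLLOW(A) ⊇ FIRST(S) = {a,b}; new: +{a,b}
  S→B A C: FOLLOW(B) ⊇ FIRST(A) = {a,b}; new: +{a,b}
  S→B A C: FOLLOW(C) ⊇ FOLLOW(S) ⊇ {$,b}; new: +{$,b}
  S→a B: FOLLOW(B) ⊇ FOLLOW(S) ⊇ {$,b}; new: +{$}
  FOLLOW(S)={$,b}  FOLLOW(A)={a,b}  FOLLOW(B)={$,a,b}  FOLLOW(C)={$,b}
[2]
  B→C: FOLLOW(C) ⊇ FOLLOW(B) ⊇ {$,a,b}; new: +{a}
  C→A S: FOLLOW(S) ⊇ FOLLOW(C) ⊇ {$,a,b}; new: +{a}
  C→a A: FOLLOW(A) ⊇ FOLLOW(C) ⊇ {$,a,b}; new: +{$}
  FOLLOW(S)={$,a,b}  FOLLOW(A)={$,a,b}  FOLLOW(B)={$,a,b}  FOLLOW(C)={$,a,b}
[3] done
  FOLLOW(S)={$,a,b}  FOLLOW(A)={$,a,b}  FOLLOW(B)={$,a,b}  FOLLOW(C)={$,a,b}

FOLLOW(A) = ["$", "a", "b"]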